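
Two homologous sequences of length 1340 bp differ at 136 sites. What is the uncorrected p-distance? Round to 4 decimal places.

0.1015

p = 136/1340 = 0.101492… ≈ 0.1015 (to 4 d.p.).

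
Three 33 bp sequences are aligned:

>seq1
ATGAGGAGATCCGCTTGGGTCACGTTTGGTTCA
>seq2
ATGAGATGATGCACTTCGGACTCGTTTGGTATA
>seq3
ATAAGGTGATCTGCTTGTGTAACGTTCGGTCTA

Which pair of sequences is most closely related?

seq1–seq2: 9/33 differ, p = 0.273, d = 0.339.
seq1–seq3: 8/33 differ, p = 0.242, d = 0.293.
seq2–seq3: 12/33 differ, p = 0.364, d = 0.497.
The smallest distance is between seq1 and seq3.

seq1 and seq3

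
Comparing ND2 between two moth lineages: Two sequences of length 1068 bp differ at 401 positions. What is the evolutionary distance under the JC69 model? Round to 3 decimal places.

p = 401/1068 ≈ 0.375468.
d = −(3/4) ln(1 − 4p/3) = −0.75 ln(1 − 0.500624) = −0.75 ln(0.499376)
  = −0.75 × (-0.694396) = 0.520797 substitutions/site.

0.521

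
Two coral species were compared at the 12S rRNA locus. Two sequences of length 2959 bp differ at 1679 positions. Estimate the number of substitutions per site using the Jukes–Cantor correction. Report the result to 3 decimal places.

p = 1679/2959 ≈ 0.567421.
d = −(3/4) ln(1 − 4p/3) = −0.75 ln(1 − 0.756561) = −0.75 ln(0.243439)
  = −0.75 × (-1.412889) = 1.059667 substitutions/site.

1.060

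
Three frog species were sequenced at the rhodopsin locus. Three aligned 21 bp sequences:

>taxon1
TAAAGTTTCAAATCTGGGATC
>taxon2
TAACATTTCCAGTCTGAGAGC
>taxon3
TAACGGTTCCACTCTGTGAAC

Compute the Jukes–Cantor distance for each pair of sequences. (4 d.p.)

d(taxon1,taxon2) = 0.3597, d(taxon1,taxon3) = 0.3597, d(taxon2,taxon3) = 0.2865

taxon1–taxon2: 6/21 sites differ → p ≈ 0.285714, d = −0.75 ln(1 − 0.380952) = 0.359679 ≈ 0.3597.
taxon1–taxon3: 6/21 sites differ → p ≈ 0.285714, d = −0.75 ln(1 − 0.380952) = 0.359679 ≈ 0.3597.
taxon2–taxon3: 5/21 sites differ → p ≈ 0.238095, d = −0.75 ln(1 − 0.31746) = 0.286451 ≈ 0.2865.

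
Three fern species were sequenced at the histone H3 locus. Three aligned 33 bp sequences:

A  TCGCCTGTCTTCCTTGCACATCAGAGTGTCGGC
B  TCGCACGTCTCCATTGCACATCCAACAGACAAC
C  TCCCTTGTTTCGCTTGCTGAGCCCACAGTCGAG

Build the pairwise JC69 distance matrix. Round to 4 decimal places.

A–B: 11/33 sites differ → p ≈ 0.333333, d = −0.75 ln(1 − 0.444444) = 0.440839 ≈ 0.4408.
A–C: 14/33 sites differ → p ≈ 0.424242, d = −0.75 ln(1 − 0.565656) = 0.625439 ≈ 0.6254.
B–C: 13/33 sites differ → p ≈ 0.393939, d = −0.75 ln(1 − 0.525252) = 0.558728 ≈ 0.5587.

d(A,B) = 0.4408, d(A,C) = 0.6254, d(B,C) = 0.5587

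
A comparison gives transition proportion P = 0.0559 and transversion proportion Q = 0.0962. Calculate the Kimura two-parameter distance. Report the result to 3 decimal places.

0.170

Under the Kimura two-parameter model, d = −½ ln(1 − 2P − Q) − ¼ ln(1 − 2Q).
1 − 2P − Q = 0.792, giving −½ ln(0.792) = 0.116597.
1 − 2Q = 0.8076, giving −¼ ln(0.8076) = 0.053422.
d = 0.116597 + 0.053422 = 0.170019.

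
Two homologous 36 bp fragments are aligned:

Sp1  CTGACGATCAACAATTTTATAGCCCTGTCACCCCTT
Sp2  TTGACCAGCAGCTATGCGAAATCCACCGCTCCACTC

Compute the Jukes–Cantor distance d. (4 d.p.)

The sequences differ at 17 of 36 sites, so p = 17/36 ≈ 0.472222.
d = −(3/4) ln(1 − 4p/3) = −0.75 ln(1 − 0.629629) = −0.75 ln(0.370371)
  = −0.75 × (-0.993250) = 0.744938 substitutions/site.

0.7449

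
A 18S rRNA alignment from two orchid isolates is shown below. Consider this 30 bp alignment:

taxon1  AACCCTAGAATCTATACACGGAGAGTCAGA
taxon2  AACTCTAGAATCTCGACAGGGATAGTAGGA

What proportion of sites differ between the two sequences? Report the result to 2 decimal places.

0.23

The sequences differ at 7 of 30 positions (sites 4, 14, 15, 19, 23, 27, 28).
p = 7/30 = 0.233333… ≈ 0.23 (to 2 d.p.).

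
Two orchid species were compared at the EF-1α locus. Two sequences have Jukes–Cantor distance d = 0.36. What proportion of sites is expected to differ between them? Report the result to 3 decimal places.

p = (3/4)(1 − e^(−4d/3)) = 0.75 × (1 − e^(-0.48)) = 0.75 × (1 − 0.618783) = 0.285913.

0.286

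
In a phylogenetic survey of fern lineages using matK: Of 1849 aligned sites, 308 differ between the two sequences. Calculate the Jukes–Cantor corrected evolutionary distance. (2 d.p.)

p = 308/1849 ≈ 0.166577.
d = −(3/4) ln(1 − 4p/3) = −0.75 ln(1 − 0.222103) = −0.75 ln(0.777897)
  = −0.75 × (-0.251161) = 0.188371 substitutions/site.

0.19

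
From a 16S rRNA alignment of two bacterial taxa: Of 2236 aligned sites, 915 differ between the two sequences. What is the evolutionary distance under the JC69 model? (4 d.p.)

0.5916

p = 915/2236 ≈ 0.409213.
d = −(3/4) ln(1 − 4p/3) = −0.75 ln(1 − 0.545617) = −0.75 ln(0.454383)
  = −0.75 × (-0.788815) = 0.591611 substitutions/site.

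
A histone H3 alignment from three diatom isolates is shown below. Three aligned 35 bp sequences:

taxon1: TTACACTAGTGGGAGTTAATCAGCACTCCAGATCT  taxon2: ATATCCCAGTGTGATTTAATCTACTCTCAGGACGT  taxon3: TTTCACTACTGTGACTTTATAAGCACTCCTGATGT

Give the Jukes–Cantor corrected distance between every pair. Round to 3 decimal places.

d(taxon1,taxon2) = 0.513, d(taxon1,taxon3) = 0.273, d(taxon2,taxon3) = 0.635

taxon1–taxon2: 13/35 sites differ → p ≈ 0.371429, d = −0.75 ln(1 − 0.495239) = 0.512753 ≈ 0.513.
taxon1–taxon3: 8/35 sites differ → p ≈ 0.228571, d = −0.75 ln(1 − 0.304761) = 0.272625 ≈ 0.273.
taxon2–taxon3: 15/35 sites differ → p ≈ 0.428571, d = −0.75 ln(1 − 0.571428) = 0.635472 ≈ 0.635.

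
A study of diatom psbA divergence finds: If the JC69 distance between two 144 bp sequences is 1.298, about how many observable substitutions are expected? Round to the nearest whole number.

89

Invert JC69: p = (3/4)(1 − e^(−4d/3)) = 0.75 × (1 − e^(-1.730667)) = 0.75 × (1 − 0.177166) = 0.617126.
Expected differing sites = pL ≈ 0.617126 × 144 = 88.866144 ≈ 89.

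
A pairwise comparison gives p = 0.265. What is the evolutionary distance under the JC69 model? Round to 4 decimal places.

d = −(3/4) ln(1 − 4p/3) = −0.75 ln(1 − 0.353333) = −0.75 ln(0.646667)
  = −0.75 × (-0.435924) = 0.326943 substitutions/site.

0.3269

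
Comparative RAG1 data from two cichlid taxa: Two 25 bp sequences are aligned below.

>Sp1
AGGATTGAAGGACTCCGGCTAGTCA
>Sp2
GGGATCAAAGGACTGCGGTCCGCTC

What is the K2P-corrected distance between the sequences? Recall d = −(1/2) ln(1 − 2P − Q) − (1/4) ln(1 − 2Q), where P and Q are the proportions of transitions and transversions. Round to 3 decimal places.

Of 25 sites, 7 differences are transitions and 3 are transversions, so P = 7/25 = 0.28 and Q = 3/25 = 0.12.
Under the Kimura two-parameter model, d = −½ ln(1 − 2P − Q) − ¼ ln(1 − 2Q).
1 − 2P − Q = 0.32, giving −½ ln(0.32) = 0.569717.
1 − 2Q = 0.76, giving −¼ ln(0.76) = 0.068609.
d = 0.569717 + 0.068609 = 0.638326.

0.638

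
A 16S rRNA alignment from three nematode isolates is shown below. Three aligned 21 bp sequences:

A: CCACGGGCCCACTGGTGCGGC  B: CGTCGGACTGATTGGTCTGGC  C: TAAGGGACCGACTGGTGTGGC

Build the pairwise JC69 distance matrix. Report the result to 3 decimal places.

A–B: 8/21 sites differ → p ≈ 0.380952, d = −0.75 ln(1 − 0.507936) = 0.531860 ≈ 0.532.
A–C: 6/21 sites differ → p ≈ 0.285714, d = −0.75 ln(1 − 0.380952) = 0.359679 ≈ 0.360.
B–C: 7/21 sites differ → p ≈ 0.333333, d = −0.75 ln(1 − 0.444444) = 0.440839 ≈ 0.441.

d(A,B) = 0.532, d(A,C) = 0.360, d(B,C) = 0.441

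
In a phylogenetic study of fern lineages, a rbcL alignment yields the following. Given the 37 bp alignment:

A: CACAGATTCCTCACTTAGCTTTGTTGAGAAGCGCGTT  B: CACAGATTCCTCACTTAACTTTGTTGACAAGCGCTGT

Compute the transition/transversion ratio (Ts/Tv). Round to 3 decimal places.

Transitions are A↔G and C↔T; transversions are all other mismatches.
Transitions: 1. Transversions: 3.
R = 1/3 = 0.333333… ≈ 0.333 (to 3 d.p.).

0.333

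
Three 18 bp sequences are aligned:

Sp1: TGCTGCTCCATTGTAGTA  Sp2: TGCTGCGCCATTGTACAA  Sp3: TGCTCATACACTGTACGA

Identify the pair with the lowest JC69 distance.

Sp1 and Sp2

Sp1–Sp2: 3/18 differ, p = 0.167, d = 0.188.
Sp1–Sp3: 6/18 differ, p = 0.333, d = 0.441.
Sp2–Sp3: 6/18 differ, p = 0.333, d = 0.441.
The smallest distance is between Sp1 and Sp2.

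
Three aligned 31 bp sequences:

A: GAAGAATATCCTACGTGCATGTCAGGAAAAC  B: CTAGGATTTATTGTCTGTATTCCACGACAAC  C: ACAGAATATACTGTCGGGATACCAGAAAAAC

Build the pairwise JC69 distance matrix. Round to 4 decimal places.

A–B: 14/31 sites differ → p ≈ 0.451613, d = −0.75 ln(1 − 0.602151) = 0.691262 ≈ 0.6913.
A–C: 11/31 sites differ → p ≈ 0.354839, d = −0.75 ln(1 − 0.473119) = 0.480585 ≈ 0.4806.
B–C: 11/31 sites differ → p ≈ 0.354839, d = −0.75 ln(1 − 0.473119) = 0.480585 ≈ 0.4806.

d(A,B) = 0.6913, d(A,C) = 0.4806, d(B,C) = 0.4806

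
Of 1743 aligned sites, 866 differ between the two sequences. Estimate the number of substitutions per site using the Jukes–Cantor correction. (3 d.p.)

p = 866/1743 ≈ 0.496845.
d = −(3/4) ln(1 − 4p/3) = −0.75 ln(1 − 0.66246) = −0.75 ln(0.33754)
  = −0.75 × (-1.086071) = 0.814553 substitutions/site.

0.815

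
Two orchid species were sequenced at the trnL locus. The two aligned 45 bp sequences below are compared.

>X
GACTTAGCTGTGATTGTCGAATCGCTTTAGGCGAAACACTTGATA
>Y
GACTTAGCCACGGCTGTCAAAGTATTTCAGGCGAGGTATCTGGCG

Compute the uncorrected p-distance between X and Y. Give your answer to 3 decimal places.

The sequences differ at 19 of 45 positions.
p = 19/45 = 0.422222… ≈ 0.422 (to 3 d.p.).

0.422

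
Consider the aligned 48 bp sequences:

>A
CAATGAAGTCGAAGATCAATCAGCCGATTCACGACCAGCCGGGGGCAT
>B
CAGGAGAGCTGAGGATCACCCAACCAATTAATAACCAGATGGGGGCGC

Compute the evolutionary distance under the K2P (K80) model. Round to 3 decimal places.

0.595

Of 48 sites, 14 differences are transitions and 4 are transversions, so P = 14/48 ≈ 0.291667 and Q = 4/48 ≈ 0.083333.
Under the Kimura two-parameter model, d = −½ ln(1 − 2P − Q) − ¼ ln(1 − 2Q).
1 − 2P − Q = 0.333333, giving −½ ln(0.333333) = 0.549307.
1 − 2Q = 0.833334, giving −¼ ln(0.833334) = 0.045580.
d = 0.549307 + 0.045580 = 0.594887.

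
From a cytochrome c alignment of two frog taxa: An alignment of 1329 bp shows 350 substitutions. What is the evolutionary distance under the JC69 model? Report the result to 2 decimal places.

0.32

p = 350/1329 ≈ 0.263356.
d = −(3/4) ln(1 − 4p/3) = −0.75 ln(1 − 0.351141) = −0.75 ln(0.648859)
  = −0.75 × (-0.432540) = 0.324405 substitutions/site.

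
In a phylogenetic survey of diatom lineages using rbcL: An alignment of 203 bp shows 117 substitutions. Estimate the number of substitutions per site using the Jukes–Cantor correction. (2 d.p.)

1.10

p = 117/203 ≈ 0.576355.
d = −(3/4) ln(1 − 4p/3) = −0.75 ln(1 − 0.768473) = −0.75 ln(0.231527)
  = −0.75 × (-1.463059) = 1.097294 substitutions/site.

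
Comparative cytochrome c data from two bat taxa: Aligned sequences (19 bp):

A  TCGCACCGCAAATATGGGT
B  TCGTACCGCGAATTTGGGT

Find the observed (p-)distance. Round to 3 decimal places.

0.158

The sequences differ at 3 of 19 positions (sites 4, 10, 14).
p = 3/19 = 0.157894… ≈ 0.158 (to 3 d.p.).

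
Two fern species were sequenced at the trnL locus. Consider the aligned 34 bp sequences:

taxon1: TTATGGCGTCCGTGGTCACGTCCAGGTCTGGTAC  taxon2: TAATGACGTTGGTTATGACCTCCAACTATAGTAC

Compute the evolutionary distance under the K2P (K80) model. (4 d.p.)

Of 34 sites, 5 differences are transitions and 7 are transversions, so P = 5/34 ≈ 0.147059 and Q = 7/34 ≈ 0.205882.
Under the Kimura two-parameter model, d = −½ ln(1 − 2P − Q) − ¼ ln(1 − 2Q).
1 − 2P − Q = 0.5, giving −½ ln(0.5) = 0.346574.
1 − 2Q = 0.588236, giving −¼ ln(0.588236) = 0.132657.
d = 0.346574 + 0.132657 = 0.479231.

0.4792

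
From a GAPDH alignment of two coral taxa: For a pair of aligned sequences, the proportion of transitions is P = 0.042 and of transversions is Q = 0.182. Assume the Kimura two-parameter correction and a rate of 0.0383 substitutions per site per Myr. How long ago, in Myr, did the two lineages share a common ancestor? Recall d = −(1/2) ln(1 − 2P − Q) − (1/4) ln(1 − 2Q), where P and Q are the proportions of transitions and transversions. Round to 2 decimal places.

3.50

Under the Kimura two-parameter model, d = −½ ln(1 − 2P − Q) − ¼ ln(1 − 2Q).
1 − 2P − Q = 0.734, giving −½ ln(0.734) = 0.154623.
1 − 2Q = 0.636, giving −¼ ln(0.636) = 0.113139.
d = 0.154623 + 0.113139 = 0.267762.
Under a molecular clock d = 2μt, so t = d/(2μ) = 0.267762 / (2 × 0.0383) = 3.50 Myr.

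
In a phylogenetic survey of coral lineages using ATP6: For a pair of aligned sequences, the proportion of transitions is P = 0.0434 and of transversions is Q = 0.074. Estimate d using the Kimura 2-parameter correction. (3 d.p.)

Under the Kimura two-parameter model, d = −½ ln(1 − 2P − Q) − ¼ ln(1 − 2Q).
1 − 2P − Q = 0.8392, giving −½ ln(0.8392) = 0.087653.
1 − 2Q = 0.852, giving −¼ ln(0.852) = 0.040042.
d = 0.087653 + 0.040042 = 0.127695.

0.128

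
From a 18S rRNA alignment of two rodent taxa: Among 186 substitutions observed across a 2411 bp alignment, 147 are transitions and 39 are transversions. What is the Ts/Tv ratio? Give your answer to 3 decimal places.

R = 147/39 = 3.769230… ≈ 3.769 (to 3 d.p.).

3.769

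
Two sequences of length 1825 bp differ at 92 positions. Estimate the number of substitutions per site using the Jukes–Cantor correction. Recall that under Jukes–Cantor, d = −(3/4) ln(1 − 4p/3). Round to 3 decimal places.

p = 92/1825 ≈ 0.050411.
d = −(3/4) ln(1 − 4p/3) = −0.75 ln(1 − 0.067215) = −0.75 ln(0.932785)
  = −0.75 × (-0.069581) = 0.052186 substitutions/site.

0.052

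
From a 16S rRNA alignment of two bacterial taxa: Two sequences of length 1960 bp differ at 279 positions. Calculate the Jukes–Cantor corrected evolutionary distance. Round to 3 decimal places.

p = 279/1960 ≈ 0.142347.
d = −(3/4) ln(1 − 4p/3) = −0.75 ln(1 − 0.189796) = −0.75 ln(0.810204)
  = −0.75 × (-0.210469) = 0.157852 substitutions/site.

0.158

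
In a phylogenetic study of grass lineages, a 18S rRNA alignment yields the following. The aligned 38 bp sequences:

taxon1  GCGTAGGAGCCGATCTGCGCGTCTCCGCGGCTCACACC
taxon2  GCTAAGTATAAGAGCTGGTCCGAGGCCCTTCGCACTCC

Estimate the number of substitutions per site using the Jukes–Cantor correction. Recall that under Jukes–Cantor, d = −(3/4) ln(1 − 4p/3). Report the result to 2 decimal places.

The sequences differ at 19 of 38 sites, so p = 19/38 = 0.5.
d = −(3/4) ln(1 − 4p/3) = −0.75 ln(1 − 0.666667) = −0.75 ln(0.333333)
  = −0.75 × (-1.098613) = 0.823960 substitutions/site.

0.82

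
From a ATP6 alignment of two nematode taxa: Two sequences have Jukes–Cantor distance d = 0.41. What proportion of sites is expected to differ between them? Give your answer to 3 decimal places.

p = (3/4)(1 − e^(−4d/3)) = 0.75 × (1 − e^(-0.546667)) = 0.75 × (1 − 0.578876) = 0.315843.

0.316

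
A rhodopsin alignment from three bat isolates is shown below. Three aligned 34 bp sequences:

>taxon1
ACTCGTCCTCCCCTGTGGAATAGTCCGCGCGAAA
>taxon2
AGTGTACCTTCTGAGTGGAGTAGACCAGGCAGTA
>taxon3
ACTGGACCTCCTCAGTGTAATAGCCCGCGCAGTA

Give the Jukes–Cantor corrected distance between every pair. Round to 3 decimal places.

d(taxon1,taxon2) = 0.665, d(taxon1,taxon3) = 0.326, d(taxon2,taxon3) = 0.326

taxon1–taxon2: 15/34 sites differ → p ≈ 0.441176, d = −0.75 ln(1 − 0.588235) = 0.665477 ≈ 0.665.
taxon1–taxon3: 9/34 sites differ → p ≈ 0.264706, d = −0.75 ln(1 − 0.352941) = 0.326488 ≈ 0.326.
taxon2–taxon3: 9/34 sites differ → p ≈ 0.264706, d = −0.75 ln(1 − 0.352941) = 0.326488 ≈ 0.326.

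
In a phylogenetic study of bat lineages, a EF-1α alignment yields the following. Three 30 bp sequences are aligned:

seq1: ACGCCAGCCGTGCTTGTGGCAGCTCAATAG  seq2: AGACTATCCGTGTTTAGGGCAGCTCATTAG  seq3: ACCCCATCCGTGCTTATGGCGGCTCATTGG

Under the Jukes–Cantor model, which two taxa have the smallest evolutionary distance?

seq1 and seq3

seq1–seq2: 8/30 differ, p = 0.267, d = 0.330.
seq1–seq3: 6/30 differ, p = 0.200, d = 0.233.
seq2–seq3: 7/30 differ, p = 0.233, d = 0.280.
The smallest distance is between seq1 and seq3.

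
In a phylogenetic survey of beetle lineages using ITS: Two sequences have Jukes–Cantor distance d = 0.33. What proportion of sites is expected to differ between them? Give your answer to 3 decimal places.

0.267

p = (3/4)(1 − e^(−4d/3)) = 0.75 × (1 − e^(-0.44)) = 0.75 × (1 − 0.644036) = 0.266973.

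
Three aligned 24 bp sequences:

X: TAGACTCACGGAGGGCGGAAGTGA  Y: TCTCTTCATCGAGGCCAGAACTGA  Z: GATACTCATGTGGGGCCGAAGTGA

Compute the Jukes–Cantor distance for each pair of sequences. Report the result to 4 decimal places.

d(X,Y) = 0.5199, d(X,Z) = 0.3041, d(Y,Z) = 0.6082

X–Y: 9/24 sites differ → p = 0.375, d = −0.75 ln(1 − 0.5) = 0.519860 ≈ 0.5199.
X–Z: 6/24 sites differ → p = 0.25, d = −0.75 ln(1 − 0.333333) = 0.304098 ≈ 0.3041.
Y–Z: 10/24 sites differ → p ≈ 0.416667, d = −0.75 ln(1 − 0.555556) = 0.608198 ≈ 0.6082.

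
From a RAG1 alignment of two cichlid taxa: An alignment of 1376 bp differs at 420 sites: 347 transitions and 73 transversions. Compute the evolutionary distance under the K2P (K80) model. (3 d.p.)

0.436

P = 347/1376 ≈ 0.25218 and Q = 73/1376 ≈ 0.053052.
Under the Kimura two-parameter model, d = −½ ln(1 − 2P − Q) − ¼ ln(1 − 2Q).
1 − 2P − Q = 0.442588, giving −½ ln(0.442588) = 0.407558.
1 − 2Q = 0.893896, giving −¼ ln(0.893896) = 0.028041.
d = 0.407558 + 0.028041 = 0.435599.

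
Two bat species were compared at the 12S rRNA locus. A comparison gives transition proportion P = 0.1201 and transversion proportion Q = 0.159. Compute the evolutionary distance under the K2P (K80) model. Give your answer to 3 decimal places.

0.350

Under the Kimura two-parameter model, d = −½ ln(1 − 2P − Q) − ¼ ln(1 − 2Q).
1 − 2P − Q = 0.6008, giving −½ ln(0.6008) = 0.254747.
1 − 2Q = 0.682, giving −¼ ln(0.682) = 0.095681.
d = 0.254747 + 0.095681 = 0.350428.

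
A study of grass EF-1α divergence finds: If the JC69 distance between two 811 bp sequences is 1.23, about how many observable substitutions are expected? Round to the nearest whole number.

490

Invert JC69: p = (3/4)(1 − e^(−4d/3)) = 0.75 × (1 − e^(-1.64)) = 0.75 × (1 − 0.193980) = 0.604515.
Expected differing sites = pL ≈ 0.604515 × 811 = 490.261665 ≈ 490.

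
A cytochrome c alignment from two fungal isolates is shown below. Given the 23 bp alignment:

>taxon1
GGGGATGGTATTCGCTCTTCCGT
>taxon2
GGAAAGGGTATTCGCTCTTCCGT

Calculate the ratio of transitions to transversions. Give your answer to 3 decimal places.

Transitions are A↔G and C↔T; transversions are all other mismatches.
Transitions: 2. Transversions: 1.
R = 2/1 = 2.000.

2.000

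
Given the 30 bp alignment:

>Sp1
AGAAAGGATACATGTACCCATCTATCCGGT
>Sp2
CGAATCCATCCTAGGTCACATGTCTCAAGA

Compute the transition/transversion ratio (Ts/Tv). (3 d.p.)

Transitions are A↔G and C↔T; transversions are all other mismatches.
Transitions: 1. Transversions: 14.
R = 1/14 = 0.071428… ≈ 0.071 (to 3 d.p.).

0.071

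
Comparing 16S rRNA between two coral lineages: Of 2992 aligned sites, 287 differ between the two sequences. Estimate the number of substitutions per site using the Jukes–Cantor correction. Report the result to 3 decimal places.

p = 287/2992 ≈ 0.095922.
d = −(3/4) ln(1 − 4p/3) = −0.75 ln(1 − 0.127896) = −0.75 ln(0.872104)
  = −0.75 × (-0.136847) = 0.102635 substitutions/site.

0.103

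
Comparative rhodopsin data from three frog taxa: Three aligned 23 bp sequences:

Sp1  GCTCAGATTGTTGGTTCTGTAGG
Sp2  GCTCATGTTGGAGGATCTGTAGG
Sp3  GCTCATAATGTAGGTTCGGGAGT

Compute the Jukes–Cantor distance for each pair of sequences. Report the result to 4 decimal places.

Sp1–Sp2: 5/23 sites differ → p ≈ 0.217391, d = −0.75 ln(1 − 0.289855) = 0.256715 ≈ 0.2567.
Sp1–Sp3: 6/23 sites differ → p ≈ 0.26087, d = −0.75 ln(1 − 0.347827) = 0.320584 ≈ 0.3206.
Sp2–Sp3: 7/23 sites differ → p ≈ 0.304348, d = −0.75 ln(1 − 0.405797) = 0.390401 ≈ 0.3904.

d(Sp1,Sp2) = 0.2567, d(Sp1,Sp3) = 0.3206, d(Sp2,Sp3) = 0.3904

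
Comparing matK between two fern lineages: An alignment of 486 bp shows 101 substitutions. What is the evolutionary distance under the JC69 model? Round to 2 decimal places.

0.24

p = 101/486 ≈ 0.207819.
d = −(3/4) ln(1 − 4p/3) = −0.75 ln(1 − 0.277092) = −0.75 ln(0.722908)
  = −0.75 × (-0.324473) = 0.243355 substitutions/site.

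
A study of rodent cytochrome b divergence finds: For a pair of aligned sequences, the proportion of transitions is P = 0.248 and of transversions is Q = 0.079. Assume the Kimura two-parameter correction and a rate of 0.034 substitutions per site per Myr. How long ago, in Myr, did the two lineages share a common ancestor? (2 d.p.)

6.92

Under the Kimura two-parameter model, d = −½ ln(1 − 2P − Q) − ¼ ln(1 − 2Q).
1 − 2P − Q = 0.425, giving −½ ln(0.425) = 0.427833.
1 − 2Q = 0.842, giving −¼ ln(0.842) = 0.042994.
d = 0.427833 + 0.042994 = 0.470827.
Under a molecular clock d = 2μt, so t = d/(2μ) = 0.470827 / (2 × 0.034) = 6.92 Myr.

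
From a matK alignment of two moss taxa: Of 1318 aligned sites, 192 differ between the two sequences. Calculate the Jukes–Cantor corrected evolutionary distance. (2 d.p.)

p = 192/1318 ≈ 0.145675.
d = −(3/4) ln(1 − 4p/3) = −0.75 ln(1 − 0.194233) = −0.75 ln(0.805767)
  = −0.75 × (-0.215961) = 0.161971 substitutions/site.

0.16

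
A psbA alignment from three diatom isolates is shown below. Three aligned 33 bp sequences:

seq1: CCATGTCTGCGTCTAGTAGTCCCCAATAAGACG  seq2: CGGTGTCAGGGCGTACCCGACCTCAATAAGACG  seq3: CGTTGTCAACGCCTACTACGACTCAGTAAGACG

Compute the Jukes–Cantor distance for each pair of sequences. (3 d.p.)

d(seq1,seq2) = 0.441, d(seq1,seq3) = 0.441, d(seq2,seq3) = 0.388

seq1–seq2: 11/33 sites differ → p ≈ 0.333333, d = −0.75 ln(1 − 0.444444) = 0.440839 ≈ 0.441.
seq1–seq3: 11/33 sites differ → p ≈ 0.333333, d = −0.75 ln(1 − 0.444444) = 0.440839 ≈ 0.441.
seq2–seq3: 10/33 sites differ → p ≈ 0.30303, d = −0.75 ln(1 − 0.40404) = 0.388186 ≈ 0.388.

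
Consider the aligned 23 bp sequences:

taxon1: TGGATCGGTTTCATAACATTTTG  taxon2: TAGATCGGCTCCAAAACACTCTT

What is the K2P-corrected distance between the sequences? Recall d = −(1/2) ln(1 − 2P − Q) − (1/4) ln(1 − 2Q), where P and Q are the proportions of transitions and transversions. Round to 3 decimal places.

0.417

Of 23 sites, 5 differences are transitions and 2 are transversions, so P = 5/23 ≈ 0.217391 and Q = 2/23 ≈ 0.086957.
Under the Kimura two-parameter model, d = −½ ln(1 − 2P − Q) − ¼ ln(1 − 2Q).
1 − 2P − Q = 0.478261, giving −½ ln(0.478261) = 0.368799.
1 − 2Q = 0.826086, giving −¼ ln(0.826086) = 0.047764.
d = 0.368799 + 0.047764 = 0.416563.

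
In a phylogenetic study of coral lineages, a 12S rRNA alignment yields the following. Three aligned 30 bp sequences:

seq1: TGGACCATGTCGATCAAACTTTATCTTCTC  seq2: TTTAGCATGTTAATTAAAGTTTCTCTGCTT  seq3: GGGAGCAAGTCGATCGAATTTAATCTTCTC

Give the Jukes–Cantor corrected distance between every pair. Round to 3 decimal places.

seq1–seq2: 10/30 sites differ → p ≈ 0.333333, d = −0.75 ln(1 − 0.444444) = 0.440839 ≈ 0.441.
seq1–seq3: 6/30 sites differ → p = 0.2, d = −0.75 ln(1 − 0.266667) = 0.232617 ≈ 0.233.
seq2–seq3: 13/30 sites differ → p ≈ 0.433333, d = −0.75 ln(1 − 0.577777) = 0.646666 ≈ 0.647.

d(seq1,seq2) = 0.441, d(seq1,seq3) = 0.233, d(seq2,seq3) = 0.647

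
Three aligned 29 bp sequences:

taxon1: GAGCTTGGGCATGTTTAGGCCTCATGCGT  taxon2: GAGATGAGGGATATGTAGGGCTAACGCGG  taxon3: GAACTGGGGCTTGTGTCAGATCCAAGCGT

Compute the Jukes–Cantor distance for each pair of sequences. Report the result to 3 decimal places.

d(taxon1,taxon2) = 0.462, d(taxon1,taxon3) = 0.462, d(taxon2,taxon3) = 0.774

taxon1–taxon2: 10/29 sites differ → p ≈ 0.344828, d = −0.75 ln(1 − 0.459771) = 0.461822 ≈ 0.462.
taxon1–taxon3: 10/29 sites differ → p ≈ 0.344828, d = −0.75 ln(1 − 0.459771) = 0.461822 ≈ 0.462.
taxon2–taxon3: 14/29 sites differ → p ≈ 0.482759, d = −0.75 ln(1 − 0.643679) = 0.773942 ≈ 0.774.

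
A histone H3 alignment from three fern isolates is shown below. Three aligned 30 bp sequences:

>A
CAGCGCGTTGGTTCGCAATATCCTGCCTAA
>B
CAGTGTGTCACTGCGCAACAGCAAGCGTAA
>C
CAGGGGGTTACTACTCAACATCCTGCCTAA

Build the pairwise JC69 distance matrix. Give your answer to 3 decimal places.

d(A,B) = 0.503, d(A,C) = 0.280, d(B,C) = 0.383

A–B: 11/30 sites differ → p ≈ 0.366667, d = −0.75 ln(1 − 0.488889) = 0.503376 ≈ 0.503.
A–C: 7/30 sites differ → p ≈ 0.233333, d = −0.75 ln(1 − 0.311111) = 0.279506 ≈ 0.280.
B–C: 9/30 sites differ → p = 0.3, d = −0.75 ln(1 − 0.4) = 0.383119 ≈ 0.383.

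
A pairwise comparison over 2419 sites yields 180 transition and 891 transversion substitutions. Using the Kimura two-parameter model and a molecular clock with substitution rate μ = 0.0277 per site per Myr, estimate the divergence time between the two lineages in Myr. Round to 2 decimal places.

12.59

P = 180/2419 ≈ 0.074411 and Q = 891/2419 ≈ 0.368334.
Under the Kimura two-parameter model, d = −½ ln(1 − 2P − Q) − ¼ ln(1 − 2Q).
1 − 2P − Q = 0.482844, giving −½ ln(0.482844) = 0.364031.
1 − 2Q = 0.263332, giving −¼ ln(0.263332) = 0.333585.
d = 0.364031 + 0.333585 = 0.697616.
Under a molecular clock d = 2μt, so t = d/(2μ) = 0.697616 / (2 × 0.0277) = 12.59 Myr.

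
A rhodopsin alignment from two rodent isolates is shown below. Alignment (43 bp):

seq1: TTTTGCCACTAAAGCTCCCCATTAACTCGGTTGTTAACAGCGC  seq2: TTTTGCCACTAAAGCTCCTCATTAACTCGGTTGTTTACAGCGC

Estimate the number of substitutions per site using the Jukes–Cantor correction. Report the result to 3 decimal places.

The sequences differ at 2 of 43 sites (19, 36), so p = 2/43 ≈ 0.046512.
d = −(3/4) ln(1 − 4p/3) = −0.75 ln(1 − 0.062016) = −0.75 ln(0.937984)
  = −0.75 × (-0.064022) = 0.048017 substitutions/site.

0.048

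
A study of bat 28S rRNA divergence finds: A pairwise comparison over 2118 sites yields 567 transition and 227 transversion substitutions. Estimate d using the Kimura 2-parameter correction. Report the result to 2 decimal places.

P = 567/2118 ≈ 0.267705 and Q = 227/2118 ≈ 0.107177.
Under the Kimura two-parameter model, d = −½ ln(1 − 2P − Q) − ¼ ln(1 − 2Q).
1 − 2P − Q = 0.357413, giving −½ ln(0.357413) = 0.514432.
1 − 2Q = 0.785646, giving −¼ ln(0.785646) = 0.060312.
d = 0.514432 + 0.060312 = 0.574744.

0.57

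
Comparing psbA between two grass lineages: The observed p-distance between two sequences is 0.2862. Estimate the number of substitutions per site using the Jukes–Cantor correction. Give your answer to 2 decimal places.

0.36

d = −(3/4) ln(1 − 4p/3) = −0.75 ln(1 − 0.3816) = −0.75 ln(0.6184)
  = −0.75 × (-0.480620) = 0.360465 substitutions/site.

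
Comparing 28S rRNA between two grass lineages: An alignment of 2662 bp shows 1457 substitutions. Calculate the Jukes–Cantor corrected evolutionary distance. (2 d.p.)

p = 1457/2662 ≈ 0.547333.
d = −(3/4) ln(1 − 4p/3) = −0.75 ln(1 − 0.729777) = −0.75 ln(0.270223)
  = −0.75 × (-1.308508) = 0.981381 substitutions/site.

0.98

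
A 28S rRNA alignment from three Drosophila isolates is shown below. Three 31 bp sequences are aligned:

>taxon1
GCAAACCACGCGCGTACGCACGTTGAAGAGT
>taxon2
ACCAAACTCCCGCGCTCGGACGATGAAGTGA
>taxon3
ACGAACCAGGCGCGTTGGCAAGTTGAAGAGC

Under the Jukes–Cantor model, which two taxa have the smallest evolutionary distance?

taxon1–taxon2: 11/31 differ, p = 0.355, d = 0.481.
taxon1–taxon3: 7/31 differ, p = 0.226, d = 0.269.
taxon2–taxon3: 12/31 differ, p = 0.387, d = 0.544.
The smallest distance is between taxon1 and taxon3.

taxon1 and taxon3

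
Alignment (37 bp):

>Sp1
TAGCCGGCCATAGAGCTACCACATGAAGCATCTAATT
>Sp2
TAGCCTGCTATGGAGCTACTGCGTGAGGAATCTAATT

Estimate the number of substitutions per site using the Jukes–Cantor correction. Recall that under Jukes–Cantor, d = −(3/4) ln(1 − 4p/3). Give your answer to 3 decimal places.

The sequences differ at 8 of 37 sites (6, 9, 12, 20, 21, 23, 27, 29), so p = 8/37 ≈ 0.216216.
d = −(3/4) ln(1 − 4p/3) = −0.75 ln(1 − 0.288288) = −0.75 ln(0.711712)
  = −0.75 × (-0.340082) = 0.255062 substitutions/site.

0.255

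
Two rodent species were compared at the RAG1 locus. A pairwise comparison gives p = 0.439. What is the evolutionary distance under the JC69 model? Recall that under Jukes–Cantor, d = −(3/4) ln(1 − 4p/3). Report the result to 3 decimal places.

0.660

d = −(3/4) ln(1 − 4p/3) = −0.75 ln(1 − 0.585333) = −0.75 ln(0.414667)
  = −0.75 × (-0.880279) = 0.660209 substitutions/site.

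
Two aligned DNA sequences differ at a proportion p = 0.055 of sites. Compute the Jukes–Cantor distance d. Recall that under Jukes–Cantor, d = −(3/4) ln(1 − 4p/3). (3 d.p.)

d = −(3/4) ln(1 − 4p/3) = −0.75 ln(1 − 0.073333) = −0.75 ln(0.926667)
  = −0.75 × (-0.076161) = 0.057121 substitutions/site.

0.057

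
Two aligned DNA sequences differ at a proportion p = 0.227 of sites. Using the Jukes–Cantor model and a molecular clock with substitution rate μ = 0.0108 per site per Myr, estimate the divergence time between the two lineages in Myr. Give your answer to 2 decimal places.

12.52

d = −(3/4) ln(1 − 4p/3) = −0.75 ln(1 − 0.302667) = −0.75 ln(0.697333)
  = −0.75 × (-0.360492) = 0.270369 substitutions/site.
Under a molecular clock d = 2μt, so t = d/(2μ) = 0.270369 / (2 × 0.0108) = 12.52 Myr.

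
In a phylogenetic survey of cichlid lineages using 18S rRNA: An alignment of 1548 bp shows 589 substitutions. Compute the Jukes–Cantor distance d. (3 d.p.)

p = 589/1548 ≈ 0.380491.
d = −(3/4) ln(1 − 4p/3) = −0.75 ln(1 − 0.507321) = −0.75 ln(0.492679)
  = −0.75 × (-0.707897) = 0.530923 substitutions/site.

0.531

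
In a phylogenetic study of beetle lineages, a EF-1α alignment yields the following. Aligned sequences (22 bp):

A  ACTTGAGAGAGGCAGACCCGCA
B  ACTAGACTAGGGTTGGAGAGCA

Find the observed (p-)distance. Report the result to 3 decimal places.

0.500

The sequences differ at 11 of 22 positions.
p = 11/22 = 0.500.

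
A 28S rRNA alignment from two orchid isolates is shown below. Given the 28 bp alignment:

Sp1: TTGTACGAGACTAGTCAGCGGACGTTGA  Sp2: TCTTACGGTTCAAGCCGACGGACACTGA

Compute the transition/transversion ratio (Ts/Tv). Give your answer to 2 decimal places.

Transitions are A↔G and C↔T; transversions are all other mismatches.
Transitions: 7. Transversions: 4.
R = 7/4 = 1.75.

1.75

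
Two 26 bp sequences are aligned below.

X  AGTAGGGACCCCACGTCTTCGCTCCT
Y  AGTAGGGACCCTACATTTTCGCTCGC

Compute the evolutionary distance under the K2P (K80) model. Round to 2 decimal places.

Of 26 sites, 4 differences are transitions and 1 are transversions, so P = 4/26 ≈ 0.153846 and Q = 1/26 ≈ 0.038462.
Under the Kimura two-parameter model, d = −½ ln(1 − 2P − Q) − ¼ ln(1 − 2Q).
1 − 2P − Q = 0.653846, giving −½ ln(0.653846) = 0.212442.
1 − 2Q = 0.923076, giving −¼ ln(0.923076) = 0.020011.
d = 0.212442 + 0.020011 = 0.232453.

0.23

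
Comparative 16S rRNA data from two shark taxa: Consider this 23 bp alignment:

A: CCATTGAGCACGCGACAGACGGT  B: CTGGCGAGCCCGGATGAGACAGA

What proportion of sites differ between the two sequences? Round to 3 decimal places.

The sequences differ at 11 of 23 positions.
p = 11/23 = 0.478260… ≈ 0.478 (to 3 d.p.).

0.478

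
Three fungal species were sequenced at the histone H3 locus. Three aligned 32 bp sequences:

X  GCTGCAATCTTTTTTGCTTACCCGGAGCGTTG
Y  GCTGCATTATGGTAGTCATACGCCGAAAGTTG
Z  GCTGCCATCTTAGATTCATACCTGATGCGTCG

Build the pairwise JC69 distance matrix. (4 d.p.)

d(X,Y) = 0.5199, d(X,Z) = 0.4042, d(Y,Z) = 0.7356

X–Y: 12/32 sites differ → p = 0.375, d = −0.75 ln(1 − 0.5) = 0.519860 ≈ 0.5199.
X–Z: 10/32 sites differ → p = 0.3125, d = −0.75 ln(1 − 0.416667) = 0.404248 ≈ 0.4042.
Y–Z: 15/32 sites differ → p = 0.46875, d = −0.75 ln(1 − 0.625) = 0.735622 ≈ 0.7356.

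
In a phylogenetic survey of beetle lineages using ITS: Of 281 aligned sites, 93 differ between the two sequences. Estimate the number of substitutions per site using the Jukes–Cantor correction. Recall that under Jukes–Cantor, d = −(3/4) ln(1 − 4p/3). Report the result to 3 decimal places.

0.437

p = 93/281 ≈ 0.330961.
d = −(3/4) ln(1 − 4p/3) = −0.75 ln(1 − 0.441281) = −0.75 ln(0.558719)
  = −0.75 × (-0.582109) = 0.436582 substitutions/site.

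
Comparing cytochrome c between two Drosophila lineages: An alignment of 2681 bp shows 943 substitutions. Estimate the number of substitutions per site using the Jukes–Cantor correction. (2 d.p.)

0.47

p = 943/2681 ≈ 0.351734.
d = −(3/4) ln(1 − 4p/3) = −0.75 ln(1 − 0.468979) = −0.75 ln(0.531021)
  = −0.75 × (-0.632954) = 0.474716 substitutions/site.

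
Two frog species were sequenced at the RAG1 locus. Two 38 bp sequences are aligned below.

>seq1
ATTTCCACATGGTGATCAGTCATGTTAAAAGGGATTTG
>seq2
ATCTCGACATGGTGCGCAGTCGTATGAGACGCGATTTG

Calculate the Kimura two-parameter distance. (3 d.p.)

0.325

Of 38 sites, 4 differences are transitions and 6 are transversions, so P = 4/38 ≈ 0.105263 and Q = 6/38 ≈ 0.157895.
Under the Kimura two-parameter model, d = −½ ln(1 − 2P − Q) − ¼ ln(1 − 2Q).
1 − 2P − Q = 0.631579, giving −½ ln(0.631579) = 0.229766.
1 − 2Q = 0.68421, giving −¼ ln(0.68421) = 0.094873.
d = 0.229766 + 0.094873 = 0.324639.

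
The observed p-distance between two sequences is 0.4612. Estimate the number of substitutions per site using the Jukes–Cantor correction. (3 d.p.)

d = −(3/4) ln(1 − 4p/3) = −0.75 ln(1 − 0.614933) = −0.75 ln(0.385067)
  = −0.75 × (-0.954338) = 0.715754 substitutions/site.

0.716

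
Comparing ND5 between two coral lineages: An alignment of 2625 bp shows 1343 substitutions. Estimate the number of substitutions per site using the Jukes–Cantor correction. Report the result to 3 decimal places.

p = 1343/2625 ≈ 0.511619.
d = −(3/4) ln(1 − 4p/3) = −0.75 ln(1 − 0.682159) = −0.75 ln(0.317841)
  = −0.75 × (-1.146204) = 0.859653 substitutions/site.

0.860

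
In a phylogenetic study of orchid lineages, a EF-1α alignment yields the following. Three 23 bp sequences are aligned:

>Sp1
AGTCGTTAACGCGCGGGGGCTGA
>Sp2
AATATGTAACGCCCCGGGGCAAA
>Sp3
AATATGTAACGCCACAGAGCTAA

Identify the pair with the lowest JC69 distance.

Sp1–Sp2: 8/23 differ, p = 0.348, d = 0.467.
Sp1–Sp3: 10/23 differ, p = 0.435, d = 0.650.
Sp2–Sp3: 4/23 differ, p = 0.174, d = 0.198.
The smallest distance is between Sp2 and Sp3.

Sp2 and Sp3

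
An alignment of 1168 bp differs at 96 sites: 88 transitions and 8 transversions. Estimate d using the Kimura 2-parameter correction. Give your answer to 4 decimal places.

P = 88/1168 ≈ 0.075342 and Q = 8/1168 ≈ 0.006849.
Under the Kimura two-parameter model, d = −½ ln(1 − 2P − Q) − ¼ ln(1 − 2Q).
1 − 2P − Q = 0.842467, giving −½ ln(0.842467) = 0.085710.
1 − 2Q = 0.986302, giving −¼ ln(0.986302) = 0.003448.
d = 0.085710 + 0.003448 = 0.089158.

0.0892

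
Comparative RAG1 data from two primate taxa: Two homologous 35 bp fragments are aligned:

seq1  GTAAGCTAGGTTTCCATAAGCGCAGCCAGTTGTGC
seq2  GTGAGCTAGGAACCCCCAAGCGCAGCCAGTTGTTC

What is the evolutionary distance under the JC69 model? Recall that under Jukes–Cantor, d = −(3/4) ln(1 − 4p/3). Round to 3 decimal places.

The sequences differ at 7 of 35 sites (3, 11, 12, 13, 16, 17, 34), so p = 7/35 = 0.2.
d = −(3/4) ln(1 − 4p/3) = −0.75 ln(1 − 0.266667) = −0.75 ln(0.733333)
  = −0.75 × (-0.310155) = 0.232616 substitutions/site.

0.233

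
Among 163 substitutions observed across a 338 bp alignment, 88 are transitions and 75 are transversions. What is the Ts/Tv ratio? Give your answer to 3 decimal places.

1.173

R = 88/75 = 1.173333… ≈ 1.173 (to 3 d.p.).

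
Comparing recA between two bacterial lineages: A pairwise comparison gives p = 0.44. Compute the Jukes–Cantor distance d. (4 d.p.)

d = −(3/4) ln(1 − 4p/3) = −0.75 ln(1 − 0.586667) = −0.75 ln(0.413333)
  = −0.75 × (-0.883502) = 0.662627 substitutions/site.

0.6626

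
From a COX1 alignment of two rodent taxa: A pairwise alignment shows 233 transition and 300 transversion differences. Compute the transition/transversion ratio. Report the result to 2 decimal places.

0.78

R = 233/300 = 0.776666… ≈ 0.78 (to 2 d.p.).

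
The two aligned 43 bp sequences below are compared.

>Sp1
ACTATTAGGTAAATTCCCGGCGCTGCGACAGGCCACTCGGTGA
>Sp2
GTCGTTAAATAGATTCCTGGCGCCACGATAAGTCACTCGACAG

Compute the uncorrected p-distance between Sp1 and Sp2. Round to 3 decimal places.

0.395

The sequences differ at 17 of 43 positions.
p = 17/43 = 0.395348… ≈ 0.395 (to 3 d.p.).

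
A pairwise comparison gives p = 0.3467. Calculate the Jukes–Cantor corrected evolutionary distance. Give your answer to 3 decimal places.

0.465

d = −(3/4) ln(1 − 4p/3) = −0.75 ln(1 − 0.462267) = −0.75 ln(0.537733)
  = −0.75 × (-0.620393) = 0.465295 substitutions/site.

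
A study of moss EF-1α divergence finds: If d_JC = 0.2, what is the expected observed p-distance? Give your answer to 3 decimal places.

0.176

p = (3/4)(1 − e^(−4d/3)) = 0.75 × (1 − e^(-0.266667)) = 0.75 × (1 − 0.765928) = 0.175554.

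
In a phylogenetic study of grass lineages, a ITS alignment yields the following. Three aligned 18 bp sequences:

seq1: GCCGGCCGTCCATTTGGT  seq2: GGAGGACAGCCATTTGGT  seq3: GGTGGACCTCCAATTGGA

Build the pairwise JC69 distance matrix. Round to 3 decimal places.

seq1–seq2: 5/18 sites differ → p ≈ 0.277778, d = −0.75 ln(1 − 0.370371) = 0.346968 ≈ 0.347.
seq1–seq3: 6/18 sites differ → p ≈ 0.333333, d = −0.75 ln(1 − 0.444444) = 0.440839 ≈ 0.441.
seq2–seq3: 5/18 sites differ → p ≈ 0.277778, d = −0.75 ln(1 − 0.370371) = 0.346968 ≈ 0.347.

d(seq1,seq2) = 0.347, d(seq1,seq3) = 0.441, d(seq2,seq3) = 0.347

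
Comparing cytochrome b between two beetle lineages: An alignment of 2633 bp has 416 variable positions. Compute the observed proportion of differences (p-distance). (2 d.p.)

p = 416/2633 = 0.157994… ≈ 0.16 (to 2 d.p.).

0.16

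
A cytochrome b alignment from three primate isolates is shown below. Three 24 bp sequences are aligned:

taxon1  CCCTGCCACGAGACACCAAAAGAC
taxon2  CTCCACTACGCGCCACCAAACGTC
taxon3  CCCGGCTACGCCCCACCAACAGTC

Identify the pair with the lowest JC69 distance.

taxon2 and taxon3

taxon1–taxon2: 8/24 differ, p = 0.333, d = 0.441.
taxon1–taxon3: 7/24 differ, p = 0.292, d = 0.369.
taxon2–taxon3: 6/24 differ, p = 0.250, d = 0.304.
The smallest distance is between taxon2 and taxon3.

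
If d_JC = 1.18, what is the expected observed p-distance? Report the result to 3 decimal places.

0.594

p = (3/4)(1 − e^(−4d/3)) = 0.75 × (1 − e^(-1.573333)) = 0.75 × (1 − 0.207353) = 0.594485.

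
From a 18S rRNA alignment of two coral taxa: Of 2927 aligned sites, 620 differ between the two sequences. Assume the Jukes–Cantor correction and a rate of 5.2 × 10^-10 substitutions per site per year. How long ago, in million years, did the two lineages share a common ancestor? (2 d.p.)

p = 620/2927 ≈ 0.211821.
d = −(3/4) ln(1 − 4p/3) = −0.75 ln(1 − 0.282428) = −0.75 ln(0.717572)
  = −0.75 × (-0.331882) = 0.248912 substitutions/site.
Under a molecular clock d = 2μt, so t = d/(2μ) = 0.248912 / (2 × 5.2 × 10^-10) = 239.34 million years.

239.34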